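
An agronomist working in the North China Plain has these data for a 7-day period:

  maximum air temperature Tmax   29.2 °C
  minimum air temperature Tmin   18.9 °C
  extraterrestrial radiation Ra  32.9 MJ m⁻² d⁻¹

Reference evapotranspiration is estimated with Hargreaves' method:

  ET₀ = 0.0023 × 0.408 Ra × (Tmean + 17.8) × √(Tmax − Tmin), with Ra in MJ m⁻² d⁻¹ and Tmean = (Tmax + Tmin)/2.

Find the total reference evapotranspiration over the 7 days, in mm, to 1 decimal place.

29.0 mm

Tmean = (29.2 + 18.9)/2 = 24.05 °C
0.408 Ra = 0.408 × 32.9 = 13.4232 mm/d equivalent
ET₀ = 0.0023 × 13.4232 × (24.05 + 17.8) × √10.3 = 0.0023 × 13.4232 × 41.85 × 3.2094 = 4.1467 mm/d
Over 7 days: 4.1467 × 7 = 29.027 mm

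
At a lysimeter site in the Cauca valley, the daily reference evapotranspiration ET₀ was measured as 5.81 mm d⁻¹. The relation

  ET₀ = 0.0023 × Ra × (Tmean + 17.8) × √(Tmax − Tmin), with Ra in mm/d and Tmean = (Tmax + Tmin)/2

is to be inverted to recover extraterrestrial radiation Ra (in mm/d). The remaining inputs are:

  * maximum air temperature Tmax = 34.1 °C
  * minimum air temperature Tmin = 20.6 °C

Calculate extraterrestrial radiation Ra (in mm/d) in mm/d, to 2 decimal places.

Tmean = 27.35 °C; √ΔT = 3.6742
Ra = ET₀ / [0.0023 × (Tmean+17.8) × √ΔT] = 5.81 / (0.0023 × 45.15 × 3.6742) = 15.227 mm/d

15.23 mm/d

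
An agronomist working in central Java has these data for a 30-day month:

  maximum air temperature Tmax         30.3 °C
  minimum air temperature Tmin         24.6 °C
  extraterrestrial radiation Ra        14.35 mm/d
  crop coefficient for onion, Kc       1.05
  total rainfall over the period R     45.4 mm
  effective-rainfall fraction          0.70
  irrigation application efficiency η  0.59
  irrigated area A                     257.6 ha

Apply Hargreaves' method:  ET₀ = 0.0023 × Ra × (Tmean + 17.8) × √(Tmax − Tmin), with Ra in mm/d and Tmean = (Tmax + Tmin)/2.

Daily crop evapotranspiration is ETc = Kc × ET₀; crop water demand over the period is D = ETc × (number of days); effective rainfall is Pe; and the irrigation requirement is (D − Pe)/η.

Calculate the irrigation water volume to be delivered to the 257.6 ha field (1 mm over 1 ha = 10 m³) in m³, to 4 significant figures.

351600 m³

Tmean = (30.3 + 24.6)/2 = 27.45 °C
ET₀ = 0.0023 × 14.35 × (27.45 + 17.8) × √5.7 = 0.0023 × 14.35 × 45.25 × 2.3875 = 3.5657 mm/d
ETc = Kc × ET₀ = 1.05 × 3.5657 = 3.7440 mm/d
Crop demand D = ETc × 30 d = 3.7440 × 30 = 112.320 mm
Pe = 0.70 × 45.4 = 31.780 mm
D − Pe = 112.320 − 31.780 = 80.540 mm
Gross irrigation = 80.540 / 0.59 = 136.508 mm
Volume = 136.508 mm × 257.6 ha × 10 = 351644.6 m³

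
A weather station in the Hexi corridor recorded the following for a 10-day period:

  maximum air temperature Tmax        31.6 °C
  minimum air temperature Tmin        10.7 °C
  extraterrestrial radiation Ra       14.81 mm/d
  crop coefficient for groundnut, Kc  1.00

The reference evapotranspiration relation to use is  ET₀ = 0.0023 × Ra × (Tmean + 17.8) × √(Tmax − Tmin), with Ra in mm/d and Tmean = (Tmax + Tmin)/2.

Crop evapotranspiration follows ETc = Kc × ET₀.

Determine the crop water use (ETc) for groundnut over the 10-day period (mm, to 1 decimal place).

Tmean = (31.6 + 10.7)/2 = 21.15 °C
ET₀ = 0.0023 × 14.81 × (21.15 + 17.8) × √20.9 = 0.0023 × 14.81 × 38.95 × 4.5717 = 6.0655 mm/d
ETc = Kc × ET₀ = 1.00 × 6.0655 = 6.0655 mm/d
Over 10 days: 6.0655 × 10 = 60.655 mm

60.7 mm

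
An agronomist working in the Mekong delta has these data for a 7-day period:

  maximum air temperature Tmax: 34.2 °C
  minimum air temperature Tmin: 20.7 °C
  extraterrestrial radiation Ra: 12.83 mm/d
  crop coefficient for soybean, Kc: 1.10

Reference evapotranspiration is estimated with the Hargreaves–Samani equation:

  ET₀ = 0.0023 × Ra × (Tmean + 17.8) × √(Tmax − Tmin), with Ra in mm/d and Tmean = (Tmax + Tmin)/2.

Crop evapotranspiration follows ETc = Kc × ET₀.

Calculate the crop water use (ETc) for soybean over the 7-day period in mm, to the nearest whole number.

Tmean = (34.2 + 20.7)/2 = 27.45 °C
ET₀ = 0.0023 × 12.83 × (27.45 + 17.8) × √13.5 = 0.0023 × 12.83 × 45.25 × 3.6742 = 4.9061 mm/d
ETc = Kc × ET₀ = 1.10 × 4.9061 = 5.3967 mm/d
Over 7 days: 5.3967 × 7 = 37.777 mm

38 mm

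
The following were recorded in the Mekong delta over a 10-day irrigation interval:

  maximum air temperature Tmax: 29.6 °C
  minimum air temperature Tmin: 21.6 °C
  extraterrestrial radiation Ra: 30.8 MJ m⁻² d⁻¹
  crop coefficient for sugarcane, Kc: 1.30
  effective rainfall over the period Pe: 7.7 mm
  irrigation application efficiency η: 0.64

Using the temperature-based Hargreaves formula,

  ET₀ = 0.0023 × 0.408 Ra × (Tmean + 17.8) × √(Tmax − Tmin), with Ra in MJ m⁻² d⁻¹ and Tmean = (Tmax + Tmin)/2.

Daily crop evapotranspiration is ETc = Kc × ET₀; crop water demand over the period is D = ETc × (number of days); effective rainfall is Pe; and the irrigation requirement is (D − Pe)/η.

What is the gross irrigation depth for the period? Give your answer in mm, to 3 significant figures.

Tmean = (29.6 + 21.6)/2 = 25.60 °C
0.408 Ra = 0.408 × 30.8 = 12.5664 mm/d equivalent
ET₀ = 0.0023 × 12.5664 × (25.60 + 17.8) × √8.0 = 0.0023 × 12.5664 × 43.40 × 2.8284 = 3.5479 mm/d
ETc = Kc × ET₀ = 1.30 × 3.5479 = 4.6123 mm/d
Crop demand D = ETc × 10 d = 4.6123 × 10 = 46.123 mm
D − Pe = 46.123 − 7.7 = 38.423 mm
Gross irrigation = 38.423 / 0.64 = 60.036 mm

60.0 mm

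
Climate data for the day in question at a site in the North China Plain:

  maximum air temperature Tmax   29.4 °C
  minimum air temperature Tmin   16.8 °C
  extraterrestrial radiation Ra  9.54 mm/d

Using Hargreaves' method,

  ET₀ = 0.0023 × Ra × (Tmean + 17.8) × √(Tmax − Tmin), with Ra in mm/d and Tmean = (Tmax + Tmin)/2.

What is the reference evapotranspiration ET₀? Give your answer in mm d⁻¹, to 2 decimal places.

Tmean = (29.4 + 16.8)/2 = 23.10 °C
ET₀ = 0.0023 × 9.54 × (23.10 + 17.8) × √12.6 = 0.0023 × 9.54 × 40.90 × 3.5496 = 3.1855 mm/d

3.19 mm d⁻¹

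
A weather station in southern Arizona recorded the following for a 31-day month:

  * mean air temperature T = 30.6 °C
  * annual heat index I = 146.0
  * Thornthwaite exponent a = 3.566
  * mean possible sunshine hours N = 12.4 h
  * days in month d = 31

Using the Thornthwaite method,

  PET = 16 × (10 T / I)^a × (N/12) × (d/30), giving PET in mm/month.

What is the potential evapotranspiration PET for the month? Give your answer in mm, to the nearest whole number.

239 mm

10T/I = 10 × 30.6 / 146.0 = 2.0959
(10T/I)^a = 2.0959^3.566 = 13.9961
Uncorrected PET = 16 × 13.9961 = 223.938 mm
Correction = (N/12)(d/30) = (12.4/12)(31/30) = 1.0678
PET = 223.938 × 1.0678 = 239.121 mm/month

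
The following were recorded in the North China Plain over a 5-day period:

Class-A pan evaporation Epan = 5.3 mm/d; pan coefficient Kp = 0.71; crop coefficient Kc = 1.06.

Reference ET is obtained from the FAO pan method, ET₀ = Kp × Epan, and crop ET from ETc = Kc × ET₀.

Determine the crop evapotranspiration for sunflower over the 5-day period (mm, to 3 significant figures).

19.9 mm

ET₀ = 0.71 × 5.3 = 3.7630 mm/d
ETc = Kc × ET₀ = 1.06 × 3.7630 = 3.9888 mm/d
Over 5 days: 3.9888 × 5 = 19.944 mm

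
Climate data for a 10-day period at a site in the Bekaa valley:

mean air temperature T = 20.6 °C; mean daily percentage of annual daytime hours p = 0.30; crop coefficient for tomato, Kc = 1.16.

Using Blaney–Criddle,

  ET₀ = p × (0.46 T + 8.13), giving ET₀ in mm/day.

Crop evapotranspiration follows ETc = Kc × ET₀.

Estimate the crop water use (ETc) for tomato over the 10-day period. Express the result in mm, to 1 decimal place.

61.3 mm

ET₀ = 0.30 × (0.46 × 20.6 + 8.13) = 0.30 × 17.606 = 5.2818 mm/d
ETc = Kc × ET₀ = 1.16 × 5.2818 = 6.1269 mm/d
Over 10 days: 6.1269 × 10 = 61.269 mm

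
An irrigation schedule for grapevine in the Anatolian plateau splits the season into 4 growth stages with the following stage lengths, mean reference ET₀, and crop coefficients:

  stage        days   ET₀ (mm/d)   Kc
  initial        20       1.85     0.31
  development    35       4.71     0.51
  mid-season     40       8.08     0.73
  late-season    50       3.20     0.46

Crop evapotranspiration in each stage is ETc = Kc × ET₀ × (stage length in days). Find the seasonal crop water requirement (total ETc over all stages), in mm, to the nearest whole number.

405 mm

initial: 0.31 × 1.85 × 20 = 11.47 mm
development: 0.51 × 4.71 × 35 = 84.07 mm
mid-season: 0.73 × 8.08 × 40 = 235.94 mm
late-season: 0.46 × 3.20 × 50 = 73.60 mm
Seasonal total = 405.08 mm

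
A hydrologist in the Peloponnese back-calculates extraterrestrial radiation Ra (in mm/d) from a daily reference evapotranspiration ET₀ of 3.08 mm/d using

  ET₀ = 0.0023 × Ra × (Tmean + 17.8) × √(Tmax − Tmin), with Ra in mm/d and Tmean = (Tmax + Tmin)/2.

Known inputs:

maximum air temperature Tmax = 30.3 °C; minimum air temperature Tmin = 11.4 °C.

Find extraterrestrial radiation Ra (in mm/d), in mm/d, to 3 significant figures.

7.97 mm/d

Tmean = 20.85 °C; √ΔT = 4.3474
Ra = ET₀ / [0.0023 × (Tmean+17.8) × √ΔT] = 3.08 / (0.0023 × 38.65 × 4.3474) = 7.970 mm/d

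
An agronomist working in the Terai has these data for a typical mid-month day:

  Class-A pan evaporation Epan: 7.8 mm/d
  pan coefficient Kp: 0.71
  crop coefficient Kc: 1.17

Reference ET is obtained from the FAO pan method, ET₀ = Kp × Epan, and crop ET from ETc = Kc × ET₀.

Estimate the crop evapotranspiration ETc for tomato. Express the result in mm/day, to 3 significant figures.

6.48 mm/day

ET₀ = 0.71 × 7.8 = 5.5380 mm/d
ETc = Kc × ET₀ = 1.17 × 5.5380 = 6.4795 mm/d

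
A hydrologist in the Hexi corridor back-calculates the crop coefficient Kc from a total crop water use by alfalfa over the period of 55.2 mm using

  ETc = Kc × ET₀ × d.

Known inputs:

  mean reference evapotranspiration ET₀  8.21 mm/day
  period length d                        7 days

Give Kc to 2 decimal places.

0.96

ETc = Kc × ET₀ × d  ⇒  Kc = ETc / (ET₀ × d)
Kc = 55.2 / (8.21 × 7) = 55.2 / 57.47 = 0.9605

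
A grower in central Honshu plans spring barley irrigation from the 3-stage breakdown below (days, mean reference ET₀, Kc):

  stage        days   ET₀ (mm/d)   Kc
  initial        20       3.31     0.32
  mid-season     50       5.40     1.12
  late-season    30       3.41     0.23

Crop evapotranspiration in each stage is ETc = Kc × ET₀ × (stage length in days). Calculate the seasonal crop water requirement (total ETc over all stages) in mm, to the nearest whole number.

initial: 0.32 × 3.31 × 20 = 21.18 mm
mid-season: 1.12 × 5.40 × 50 = 302.40 mm
late-season: 0.23 × 3.41 × 30 = 23.53 mm
Seasonal total = 347.11 mm

347 mm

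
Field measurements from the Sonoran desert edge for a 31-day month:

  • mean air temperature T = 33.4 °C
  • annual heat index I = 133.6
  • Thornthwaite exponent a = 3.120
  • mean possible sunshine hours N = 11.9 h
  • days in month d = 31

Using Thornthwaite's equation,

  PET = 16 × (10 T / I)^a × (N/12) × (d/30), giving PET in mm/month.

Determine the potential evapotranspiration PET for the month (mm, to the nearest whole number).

286 mm

10T/I = 10 × 33.4 / 133.6 = 2.5000
(10T/I)^a = 2.5000^3.120 = 17.4411
Uncorrected PET = 16 × 17.4411 = 279.058 mm
Correction = (N/12)(d/30) = (11.9/12)(31/30) = 1.0247
PET = 279.058 × 1.0247 = 285.951 mm/month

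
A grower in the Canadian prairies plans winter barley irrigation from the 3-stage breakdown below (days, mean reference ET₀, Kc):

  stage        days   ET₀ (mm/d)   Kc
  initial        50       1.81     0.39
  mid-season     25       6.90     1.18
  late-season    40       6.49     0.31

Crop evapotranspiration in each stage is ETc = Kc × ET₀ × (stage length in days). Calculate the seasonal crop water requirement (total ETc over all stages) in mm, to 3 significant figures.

initial: 0.39 × 1.81 × 50 = 35.30 mm
mid-season: 1.18 × 6.90 × 25 = 203.55 mm
late-season: 0.31 × 6.49 × 40 = 80.48 mm
Seasonal total = 319.33 mm

319 mm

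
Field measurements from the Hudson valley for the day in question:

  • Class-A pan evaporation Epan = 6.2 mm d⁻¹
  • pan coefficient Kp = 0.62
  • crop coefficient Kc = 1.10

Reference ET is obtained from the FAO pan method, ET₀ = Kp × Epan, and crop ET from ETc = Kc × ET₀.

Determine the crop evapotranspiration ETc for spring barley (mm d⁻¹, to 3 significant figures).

ET₀ = 0.62 × 6.2 = 3.8440 mm/d
ETc = Kc × ET₀ = 1.10 × 3.8440 = 4.2284 mm/d

4.23 mm d⁻¹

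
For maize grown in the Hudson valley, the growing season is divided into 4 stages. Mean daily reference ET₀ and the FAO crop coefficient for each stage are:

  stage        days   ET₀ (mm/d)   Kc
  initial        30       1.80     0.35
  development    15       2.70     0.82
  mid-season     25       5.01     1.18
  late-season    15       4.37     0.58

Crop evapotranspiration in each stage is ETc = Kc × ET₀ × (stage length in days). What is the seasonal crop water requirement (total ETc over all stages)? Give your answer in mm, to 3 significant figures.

initial: 0.35 × 1.80 × 30 = 18.90 mm
development: 0.82 × 2.70 × 15 = 33.21 mm
mid-season: 1.18 × 5.01 × 25 = 147.80 mm
late-season: 0.58 × 4.37 × 15 = 38.02 mm
Seasonal total = 237.93 mm

238 mm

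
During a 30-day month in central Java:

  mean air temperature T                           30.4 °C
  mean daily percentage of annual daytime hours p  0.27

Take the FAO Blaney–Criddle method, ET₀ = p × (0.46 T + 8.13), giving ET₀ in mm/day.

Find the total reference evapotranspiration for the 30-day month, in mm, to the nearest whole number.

179 mm

ET₀ = 0.27 × (0.46 × 30.4 + 8.13) = 0.27 × 22.114 = 5.9708 mm/d
Monthly total = 5.9708 × 30 = 179.124 mm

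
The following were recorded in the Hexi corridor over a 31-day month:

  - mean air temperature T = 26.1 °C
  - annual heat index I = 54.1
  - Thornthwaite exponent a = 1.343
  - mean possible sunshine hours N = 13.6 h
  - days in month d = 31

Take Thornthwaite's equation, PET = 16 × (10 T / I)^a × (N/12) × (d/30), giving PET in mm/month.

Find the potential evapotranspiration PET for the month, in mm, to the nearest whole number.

10T/I = 10 × 26.1 / 54.1 = 4.8244
(10T/I)^a = 4.8244^1.343 = 8.2768
Uncorrected PET = 16 × 8.2768 = 132.429 mm
Correction = (N/12)(d/30) = (13.6/12)(31/30) = 1.1711
PET = 132.429 × 1.1711 = 155.088 mm/month

155 mm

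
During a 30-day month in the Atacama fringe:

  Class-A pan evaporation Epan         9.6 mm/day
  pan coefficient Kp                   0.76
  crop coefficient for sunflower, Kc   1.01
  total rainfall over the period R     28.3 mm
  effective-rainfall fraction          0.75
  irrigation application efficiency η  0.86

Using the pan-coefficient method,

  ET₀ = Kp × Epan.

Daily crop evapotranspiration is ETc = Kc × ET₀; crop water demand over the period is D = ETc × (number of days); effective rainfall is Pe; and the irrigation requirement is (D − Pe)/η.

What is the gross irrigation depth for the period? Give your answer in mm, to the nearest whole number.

ET₀ = 0.76 × 9.6 = 7.2960 mm/d
ETc = Kc × ET₀ = 1.01 × 7.2960 = 7.3690 mm/d
Crop demand D = ETc × 30 d = 7.3690 × 30 = 221.070 mm
Pe = 0.75 × 28.3 = 21.225 mm
D − Pe = 221.070 − 21.225 = 199.845 mm
Gross irrigation = 199.845 / 0.86 = 232.378 mm

232 mm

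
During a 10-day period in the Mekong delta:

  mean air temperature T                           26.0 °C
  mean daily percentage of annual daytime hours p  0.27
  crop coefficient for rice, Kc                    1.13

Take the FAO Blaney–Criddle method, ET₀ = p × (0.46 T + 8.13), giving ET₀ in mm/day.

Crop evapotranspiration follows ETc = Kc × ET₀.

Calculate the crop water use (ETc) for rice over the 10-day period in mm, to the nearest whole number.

ET₀ = 0.27 × (0.46 × 26.0 + 8.13) = 0.27 × 20.090 = 5.4243 mm/d
ETc = Kc × ET₀ = 1.13 × 5.4243 = 6.1295 mm/d
Over 10 days: 6.1295 × 10 = 61.295 mm

61 mm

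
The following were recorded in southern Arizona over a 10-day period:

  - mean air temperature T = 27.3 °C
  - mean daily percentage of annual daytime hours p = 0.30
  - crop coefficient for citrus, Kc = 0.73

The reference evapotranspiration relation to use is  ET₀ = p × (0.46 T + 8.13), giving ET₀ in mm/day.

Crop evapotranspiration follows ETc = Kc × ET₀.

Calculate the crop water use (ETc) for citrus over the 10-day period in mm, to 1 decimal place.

45.3 mm

ET₀ = 0.30 × (0.46 × 27.3 + 8.13) = 0.30 × 20.688 = 6.2064 mm/d
ETc = Kc × ET₀ = 0.73 × 6.2064 = 4.5307 mm/d
Over 10 days: 4.5307 × 10 = 45.307 mm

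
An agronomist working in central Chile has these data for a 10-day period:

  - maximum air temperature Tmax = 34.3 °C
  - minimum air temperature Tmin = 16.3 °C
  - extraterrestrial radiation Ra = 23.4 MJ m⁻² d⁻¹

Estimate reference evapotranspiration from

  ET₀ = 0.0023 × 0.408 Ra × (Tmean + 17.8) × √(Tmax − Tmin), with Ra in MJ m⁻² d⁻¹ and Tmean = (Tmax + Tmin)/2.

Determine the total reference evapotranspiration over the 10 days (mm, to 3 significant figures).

Tmean = (34.3 + 16.3)/2 = 25.30 °C
0.408 Ra = 0.408 × 23.4 = 9.5472 mm/d equivalent
ET₀ = 0.0023 × 9.5472 × (25.30 + 17.8) × √18.0 = 0.0023 × 9.5472 × 43.10 × 4.2426 = 4.0153 mm/d
Over 10 days: 4.0153 × 10 = 40.153 mm

40.2 mm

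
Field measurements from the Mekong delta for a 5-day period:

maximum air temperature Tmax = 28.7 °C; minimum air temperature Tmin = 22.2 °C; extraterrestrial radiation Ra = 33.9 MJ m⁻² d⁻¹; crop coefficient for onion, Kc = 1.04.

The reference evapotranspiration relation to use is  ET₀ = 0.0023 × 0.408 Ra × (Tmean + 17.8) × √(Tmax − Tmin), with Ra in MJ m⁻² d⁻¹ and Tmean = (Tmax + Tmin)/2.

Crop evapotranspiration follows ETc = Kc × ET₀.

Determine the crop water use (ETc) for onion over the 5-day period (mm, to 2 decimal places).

18.24 mm

Tmean = (28.7 + 22.2)/2 = 25.45 °C
0.408 Ra = 0.408 × 33.9 = 13.8312 mm/d equivalent
ET₀ = 0.0023 × 13.8312 × (25.45 + 17.8) × √6.5 = 0.0023 × 13.8312 × 43.25 × 2.5495 = 3.5078 mm/d
ETc = Kc × ET₀ = 1.04 × 3.5078 = 3.6481 mm/d
Over 5 days: 3.6481 × 5 = 18.241 mm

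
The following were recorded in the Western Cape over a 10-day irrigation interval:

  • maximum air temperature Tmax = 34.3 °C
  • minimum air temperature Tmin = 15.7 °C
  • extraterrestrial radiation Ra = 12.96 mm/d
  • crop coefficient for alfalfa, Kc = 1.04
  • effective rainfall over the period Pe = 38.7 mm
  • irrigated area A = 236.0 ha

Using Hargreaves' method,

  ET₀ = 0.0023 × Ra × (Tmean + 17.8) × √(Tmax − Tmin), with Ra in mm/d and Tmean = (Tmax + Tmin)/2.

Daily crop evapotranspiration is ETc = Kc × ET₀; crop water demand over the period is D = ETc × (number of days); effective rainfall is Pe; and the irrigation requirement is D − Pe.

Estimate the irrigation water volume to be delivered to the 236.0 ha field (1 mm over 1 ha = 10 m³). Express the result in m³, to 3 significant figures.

43700 m³

Tmean = (34.3 + 15.7)/2 = 25.00 °C
ET₀ = 0.0023 × 12.96 × (25.00 + 17.8) × √18.6 = 0.0023 × 12.96 × 42.80 × 4.3128 = 5.5022 mm/d
ETc = Kc × ET₀ = 1.04 × 5.5022 = 5.7223 mm/d
Crop demand D = ETc × 10 d = 5.7223 × 10 = 57.223 mm
D − Pe = 57.223 − 38.7 = 18.523 mm
Volume = 18.523 mm × 236.0 ha × 10 = 43714.3 m³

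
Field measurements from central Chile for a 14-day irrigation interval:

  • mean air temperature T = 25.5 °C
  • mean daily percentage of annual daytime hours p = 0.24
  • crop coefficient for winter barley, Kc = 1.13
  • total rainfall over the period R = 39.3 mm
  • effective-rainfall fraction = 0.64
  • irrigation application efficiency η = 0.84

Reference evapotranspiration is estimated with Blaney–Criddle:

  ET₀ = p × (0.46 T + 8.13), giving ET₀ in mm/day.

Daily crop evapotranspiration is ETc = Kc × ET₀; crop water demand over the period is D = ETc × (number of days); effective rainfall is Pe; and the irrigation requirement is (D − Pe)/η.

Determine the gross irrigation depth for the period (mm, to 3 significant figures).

ET₀ = 0.24 × (0.46 × 25.5 + 8.13) = 0.24 × 19.860 = 4.7664 mm/d
ETc = Kc × ET₀ = 1.13 × 4.7664 = 5.3860 mm/d
Crop demand D = ETc × 14 d = 5.3860 × 14 = 75.404 mm
Pe = 0.64 × 39.3 = 25.152 mm
D − Pe = 75.404 − 25.152 = 50.252 mm
Gross irrigation = 50.252 / 0.84 = 59.824 mm

59.8 mm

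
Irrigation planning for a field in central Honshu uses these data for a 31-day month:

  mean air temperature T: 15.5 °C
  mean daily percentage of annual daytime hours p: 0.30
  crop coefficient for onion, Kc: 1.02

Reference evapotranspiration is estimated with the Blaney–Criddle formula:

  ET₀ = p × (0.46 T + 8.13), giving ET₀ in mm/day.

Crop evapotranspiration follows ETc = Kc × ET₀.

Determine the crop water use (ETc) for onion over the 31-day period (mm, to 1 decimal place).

144.8 mm

ET₀ = 0.30 × (0.46 × 15.5 + 8.13) = 0.30 × 15.260 = 4.5780 mm/d
ETc = Kc × ET₀ = 1.02 × 4.5780 = 4.6696 mm/d
Over 31 days: 4.6696 × 31 = 144.758 mm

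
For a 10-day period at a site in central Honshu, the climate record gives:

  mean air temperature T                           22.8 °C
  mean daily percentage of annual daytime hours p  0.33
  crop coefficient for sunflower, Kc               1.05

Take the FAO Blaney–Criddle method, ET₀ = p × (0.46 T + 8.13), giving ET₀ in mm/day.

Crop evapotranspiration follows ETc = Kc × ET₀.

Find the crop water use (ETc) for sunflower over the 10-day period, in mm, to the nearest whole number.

ET₀ = 0.33 × (0.46 × 22.8 + 8.13) = 0.33 × 18.618 = 6.1439 mm/d
ETc = Kc × ET₀ = 1.05 × 6.1439 = 6.4511 mm/d
Over 10 days: 6.4511 × 10 = 64.511 mm

65 mm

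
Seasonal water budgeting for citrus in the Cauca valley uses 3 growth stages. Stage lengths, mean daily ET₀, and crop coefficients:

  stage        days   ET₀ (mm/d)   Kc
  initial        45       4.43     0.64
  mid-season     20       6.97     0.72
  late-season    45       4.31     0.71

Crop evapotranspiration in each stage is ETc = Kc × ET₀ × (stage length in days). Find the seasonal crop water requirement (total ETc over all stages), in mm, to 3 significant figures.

366 mm

initial: 0.64 × 4.43 × 45 = 127.58 mm
mid-season: 0.72 × 6.97 × 20 = 100.37 mm
late-season: 0.71 × 4.31 × 45 = 137.70 mm
Seasonal total = 365.65 mm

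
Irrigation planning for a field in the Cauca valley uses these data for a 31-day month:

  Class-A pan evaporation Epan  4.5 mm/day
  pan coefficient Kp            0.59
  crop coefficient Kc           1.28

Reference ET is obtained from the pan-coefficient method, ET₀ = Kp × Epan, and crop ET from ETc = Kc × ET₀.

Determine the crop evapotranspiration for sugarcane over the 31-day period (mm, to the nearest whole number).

105 mm

ET₀ = 0.59 × 4.5 = 2.6550 mm/d
ETc = Kc × ET₀ = 1.28 × 2.6550 = 3.3984 mm/d
Over 31 days: 3.3984 × 31 = 105.350 mm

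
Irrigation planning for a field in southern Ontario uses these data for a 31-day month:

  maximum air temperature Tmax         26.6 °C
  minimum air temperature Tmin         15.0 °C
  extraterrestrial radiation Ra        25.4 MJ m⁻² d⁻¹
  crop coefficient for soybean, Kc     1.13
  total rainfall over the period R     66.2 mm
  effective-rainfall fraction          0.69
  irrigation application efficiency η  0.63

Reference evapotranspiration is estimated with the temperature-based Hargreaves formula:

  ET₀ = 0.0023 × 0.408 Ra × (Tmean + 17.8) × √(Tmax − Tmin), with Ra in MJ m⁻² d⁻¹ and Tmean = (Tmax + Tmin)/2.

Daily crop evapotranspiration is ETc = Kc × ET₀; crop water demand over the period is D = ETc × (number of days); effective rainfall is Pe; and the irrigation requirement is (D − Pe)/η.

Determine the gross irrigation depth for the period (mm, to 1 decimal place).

101.7 mm

Tmean = (26.6 + 15.0)/2 = 20.80 °C
0.408 Ra = 0.408 × 25.4 = 10.3632 mm/d equivalent
ET₀ = 0.0023 × 10.3632 × (20.80 + 17.8) × √11.6 = 0.0023 × 10.3632 × 38.60 × 3.4059 = 3.1336 mm/d
ETc = Kc × ET₀ = 1.13 × 3.1336 = 3.5410 mm/d
Crop demand D = ETc × 31 d = 3.5410 × 31 = 109.771 mm
Pe = 0.69 × 66.2 = 45.678 mm
D − Pe = 109.771 − 45.678 = 64.093 mm
Gross irrigation = 64.093 / 0.63 = 101.735 mm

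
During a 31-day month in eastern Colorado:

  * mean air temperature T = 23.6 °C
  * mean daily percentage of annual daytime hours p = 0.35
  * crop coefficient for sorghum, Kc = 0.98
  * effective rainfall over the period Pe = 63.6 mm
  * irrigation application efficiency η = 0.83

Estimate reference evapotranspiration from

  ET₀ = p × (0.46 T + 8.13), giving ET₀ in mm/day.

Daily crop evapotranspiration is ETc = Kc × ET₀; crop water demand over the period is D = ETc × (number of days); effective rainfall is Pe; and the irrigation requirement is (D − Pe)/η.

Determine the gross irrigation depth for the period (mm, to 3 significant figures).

167 mm

ET₀ = 0.35 × (0.46 × 23.6 + 8.13) = 0.35 × 18.986 = 6.6451 mm/d
ETc = Kc × ET₀ = 0.98 × 6.6451 = 6.5122 mm/d
Crop demand D = ETc × 31 d = 6.5122 × 31 = 201.878 mm
D − Pe = 201.878 − 63.6 = 138.278 mm
Gross irrigation = 138.278 / 0.83 = 166.600 mm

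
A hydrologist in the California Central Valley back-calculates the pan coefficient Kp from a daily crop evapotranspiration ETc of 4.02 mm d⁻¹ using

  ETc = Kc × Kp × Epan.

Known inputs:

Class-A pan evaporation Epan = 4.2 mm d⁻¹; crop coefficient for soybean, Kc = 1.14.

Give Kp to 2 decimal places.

0.84

ETc = Kc × Kp × Epan  ⇒  Kp = ETc / (Kc × Epan)
Kp = 4.02 / (1.14 × 4.2) = 4.02 / 4.788 = 0.8396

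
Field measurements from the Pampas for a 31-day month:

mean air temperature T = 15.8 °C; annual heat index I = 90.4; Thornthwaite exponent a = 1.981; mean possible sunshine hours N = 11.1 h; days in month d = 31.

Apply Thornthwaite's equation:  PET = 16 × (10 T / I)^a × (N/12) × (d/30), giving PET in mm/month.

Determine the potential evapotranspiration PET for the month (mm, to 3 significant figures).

10T/I = 10 × 15.8 / 90.4 = 1.7478
(10T/I)^a = 1.7478^1.981 = 3.0226
Uncorrected PET = 16 × 3.0226 = 48.362 mm
Correction = (N/12)(d/30) = (11.1/12)(31/30) = 0.9558
PET = 48.362 × 0.9558 = 46.224 mm/month

46.2 mm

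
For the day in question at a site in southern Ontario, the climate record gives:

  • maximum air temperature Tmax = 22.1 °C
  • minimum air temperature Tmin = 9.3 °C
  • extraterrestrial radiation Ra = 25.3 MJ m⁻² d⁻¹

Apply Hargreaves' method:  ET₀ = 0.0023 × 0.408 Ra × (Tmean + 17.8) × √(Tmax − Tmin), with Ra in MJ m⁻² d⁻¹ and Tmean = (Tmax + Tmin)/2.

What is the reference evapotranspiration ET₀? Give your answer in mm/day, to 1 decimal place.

Tmean = (22.1 + 9.3)/2 = 15.70 °C
0.408 Ra = 0.408 × 25.3 = 10.3224 mm/d equivalent
ET₀ = 0.0023 × 10.3224 × (15.70 + 17.8) × √12.8 = 0.0023 × 10.3224 × 33.50 × 3.5777 = 2.8455 mm/d

2.8 mm/day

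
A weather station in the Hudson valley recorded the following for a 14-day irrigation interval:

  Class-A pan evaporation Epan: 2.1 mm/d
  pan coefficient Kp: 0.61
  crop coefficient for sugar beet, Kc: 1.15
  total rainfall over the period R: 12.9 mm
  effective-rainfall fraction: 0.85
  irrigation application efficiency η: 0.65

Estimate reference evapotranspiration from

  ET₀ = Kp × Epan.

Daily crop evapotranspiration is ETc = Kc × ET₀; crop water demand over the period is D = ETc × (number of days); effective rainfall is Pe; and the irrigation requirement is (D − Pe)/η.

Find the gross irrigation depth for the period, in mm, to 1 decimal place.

14.9 mm

ET₀ = 0.61 × 2.1 = 1.2810 mm/d
ETc = Kc × ET₀ = 1.15 × 1.2810 = 1.4732 mm/d
Crop demand D = ETc × 14 d = 1.4732 × 14 = 20.625 mm
Pe = 0.85 × 12.9 = 10.965 mm
D − Pe = 20.625 − 10.965 = 9.660 mm
Gross irrigation = 9.660 / 0.65 = 14.862 mm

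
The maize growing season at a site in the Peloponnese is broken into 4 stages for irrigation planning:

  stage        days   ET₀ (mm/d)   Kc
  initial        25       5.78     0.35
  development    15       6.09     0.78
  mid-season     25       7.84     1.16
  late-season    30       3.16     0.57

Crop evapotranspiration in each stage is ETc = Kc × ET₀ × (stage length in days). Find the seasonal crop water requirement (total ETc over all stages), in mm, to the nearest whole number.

initial: 0.35 × 5.78 × 25 = 50.58 mm
development: 0.78 × 6.09 × 15 = 71.25 mm
mid-season: 1.16 × 7.84 × 25 = 227.36 mm
late-season: 0.57 × 3.16 × 30 = 54.04 mm
Seasonal total = 403.23 mm

403 mm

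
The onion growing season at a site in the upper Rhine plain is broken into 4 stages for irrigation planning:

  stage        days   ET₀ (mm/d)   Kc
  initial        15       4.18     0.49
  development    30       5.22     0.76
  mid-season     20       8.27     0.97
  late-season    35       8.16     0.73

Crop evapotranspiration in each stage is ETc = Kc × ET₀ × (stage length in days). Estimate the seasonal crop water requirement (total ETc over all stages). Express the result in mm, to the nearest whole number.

initial: 0.49 × 4.18 × 15 = 30.72 mm
development: 0.76 × 5.22 × 30 = 119.02 mm
mid-season: 0.97 × 8.27 × 20 = 160.44 mm
late-season: 0.73 × 8.16 × 35 = 208.49 mm
Seasonal total = 518.67 mm

519 mm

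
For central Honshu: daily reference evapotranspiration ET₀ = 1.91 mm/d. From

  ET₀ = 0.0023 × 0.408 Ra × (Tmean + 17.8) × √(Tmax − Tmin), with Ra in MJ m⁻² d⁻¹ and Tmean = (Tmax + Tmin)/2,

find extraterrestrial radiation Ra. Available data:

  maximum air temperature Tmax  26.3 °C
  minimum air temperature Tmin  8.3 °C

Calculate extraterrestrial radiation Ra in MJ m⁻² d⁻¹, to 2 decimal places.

13.67 MJ m⁻² d⁻¹

Tmean = (26.3+8.3)/2 = 17.30 °C; ΔT = 18.0
Ra = ET₀ / [0.0023 × 0.408 × (Tmean+17.8) × √ΔT]
   = 1.91 / (0.0023 × 0.408 × 35.10 × 4.2426) = 13.668 MJ m⁻² d⁻¹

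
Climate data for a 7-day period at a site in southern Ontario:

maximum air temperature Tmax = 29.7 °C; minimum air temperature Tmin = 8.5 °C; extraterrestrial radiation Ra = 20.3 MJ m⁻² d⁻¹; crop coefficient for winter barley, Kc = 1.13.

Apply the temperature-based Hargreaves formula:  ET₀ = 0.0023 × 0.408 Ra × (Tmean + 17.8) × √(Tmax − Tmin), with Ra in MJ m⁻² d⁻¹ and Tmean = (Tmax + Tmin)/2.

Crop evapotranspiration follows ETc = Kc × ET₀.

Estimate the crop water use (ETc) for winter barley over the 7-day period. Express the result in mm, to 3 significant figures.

25.6 mm

Tmean = (29.7 + 8.5)/2 = 19.10 °C
0.408 Ra = 0.408 × 20.3 = 8.2824 mm/d equivalent
ET₀ = 0.0023 × 8.2824 × (19.10 + 17.8) × √21.2 = 0.0023 × 8.2824 × 36.90 × 4.6043 = 3.2365 mm/d
ETc = Kc × ET₀ = 1.13 × 3.2365 = 3.6572 mm/d
Over 7 days: 3.6572 × 7 = 25.600 mm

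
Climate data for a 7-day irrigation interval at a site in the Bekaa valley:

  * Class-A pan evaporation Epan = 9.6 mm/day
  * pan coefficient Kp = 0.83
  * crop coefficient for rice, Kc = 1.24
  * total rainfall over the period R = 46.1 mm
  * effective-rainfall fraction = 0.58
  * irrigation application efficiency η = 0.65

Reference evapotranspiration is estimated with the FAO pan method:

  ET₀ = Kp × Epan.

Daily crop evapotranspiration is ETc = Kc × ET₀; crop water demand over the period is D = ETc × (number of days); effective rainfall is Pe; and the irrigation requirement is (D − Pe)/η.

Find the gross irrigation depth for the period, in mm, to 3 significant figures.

65.3 mm

ET₀ = 0.83 × 9.6 = 7.9680 mm/d
ETc = Kc × ET₀ = 1.24 × 7.9680 = 9.8803 mm/d
Crop demand D = ETc × 7 d = 9.8803 × 7 = 69.162 mm
Pe = 0.58 × 46.1 = 26.738 mm
D − Pe = 69.162 − 26.738 = 42.424 mm
Gross irrigation = 42.424 / 0.65 = 65.268 mm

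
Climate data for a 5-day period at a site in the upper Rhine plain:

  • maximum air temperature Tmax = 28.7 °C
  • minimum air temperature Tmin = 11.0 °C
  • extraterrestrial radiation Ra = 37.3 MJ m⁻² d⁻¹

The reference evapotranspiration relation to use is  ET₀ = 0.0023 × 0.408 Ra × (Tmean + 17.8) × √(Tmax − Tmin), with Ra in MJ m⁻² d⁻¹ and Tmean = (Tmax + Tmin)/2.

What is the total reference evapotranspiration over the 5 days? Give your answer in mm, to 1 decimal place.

27.7 mm

Tmean = (28.7 + 11.0)/2 = 19.85 °C
0.408 Ra = 0.408 × 37.3 = 15.2184 mm/d equivalent
ET₀ = 0.0023 × 15.2184 × (19.85 + 17.8) × √17.7 = 0.0023 × 15.2184 × 37.65 × 4.2071 = 5.5443 mm/d
Over 5 days: 5.5443 × 5 = 27.722 mm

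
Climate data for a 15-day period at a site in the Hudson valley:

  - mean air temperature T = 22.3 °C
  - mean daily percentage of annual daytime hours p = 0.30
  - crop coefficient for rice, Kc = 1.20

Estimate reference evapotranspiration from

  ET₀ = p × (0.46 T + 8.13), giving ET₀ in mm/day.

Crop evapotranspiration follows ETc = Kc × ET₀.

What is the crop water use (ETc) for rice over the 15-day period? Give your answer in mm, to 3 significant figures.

99.3 mm

ET₀ = 0.30 × (0.46 × 22.3 + 8.13) = 0.30 × 18.388 = 5.5164 mm/d
ETc = Kc × ET₀ = 1.20 × 5.5164 = 6.6197 mm/d
Over 15 days: 6.6197 × 15 = 99.296 mm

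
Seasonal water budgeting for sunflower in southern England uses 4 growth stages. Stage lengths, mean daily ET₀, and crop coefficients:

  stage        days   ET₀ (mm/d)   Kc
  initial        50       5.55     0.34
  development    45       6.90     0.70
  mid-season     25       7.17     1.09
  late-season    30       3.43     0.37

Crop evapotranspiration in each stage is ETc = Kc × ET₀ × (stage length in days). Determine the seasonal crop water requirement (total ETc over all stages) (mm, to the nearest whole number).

initial: 0.34 × 5.55 × 50 = 94.35 mm
development: 0.70 × 6.90 × 45 = 217.35 mm
mid-season: 1.09 × 7.17 × 25 = 195.38 mm
late-season: 0.37 × 3.43 × 30 = 38.07 mm
Seasonal total = 545.15 mm

545 mm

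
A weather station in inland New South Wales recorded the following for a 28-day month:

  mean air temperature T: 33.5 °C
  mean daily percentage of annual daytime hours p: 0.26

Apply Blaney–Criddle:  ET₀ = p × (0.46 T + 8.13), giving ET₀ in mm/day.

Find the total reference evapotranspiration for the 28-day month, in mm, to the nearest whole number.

171 mm

ET₀ = 0.26 × (0.46 × 33.5 + 8.13) = 0.26 × 23.540 = 6.1204 mm/d
Monthly total = 6.1204 × 28 = 171.371 mm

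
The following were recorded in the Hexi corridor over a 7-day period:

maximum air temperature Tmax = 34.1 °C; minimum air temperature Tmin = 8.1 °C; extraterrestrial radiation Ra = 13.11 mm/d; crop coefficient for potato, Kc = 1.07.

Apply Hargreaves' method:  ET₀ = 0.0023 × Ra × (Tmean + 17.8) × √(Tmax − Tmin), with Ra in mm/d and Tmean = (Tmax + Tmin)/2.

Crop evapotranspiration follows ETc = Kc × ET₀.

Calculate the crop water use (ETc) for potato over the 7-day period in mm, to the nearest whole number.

Tmean = (34.1 + 8.1)/2 = 21.10 °C
ET₀ = 0.0023 × 13.11 × (21.10 + 17.8) × √26.0 = 0.0023 × 13.11 × 38.90 × 5.0990 = 5.9809 mm/d
ETc = Kc × ET₀ = 1.07 × 5.9809 = 6.3996 mm/d
Over 7 days: 6.3996 × 7 = 44.797 mm

45 mm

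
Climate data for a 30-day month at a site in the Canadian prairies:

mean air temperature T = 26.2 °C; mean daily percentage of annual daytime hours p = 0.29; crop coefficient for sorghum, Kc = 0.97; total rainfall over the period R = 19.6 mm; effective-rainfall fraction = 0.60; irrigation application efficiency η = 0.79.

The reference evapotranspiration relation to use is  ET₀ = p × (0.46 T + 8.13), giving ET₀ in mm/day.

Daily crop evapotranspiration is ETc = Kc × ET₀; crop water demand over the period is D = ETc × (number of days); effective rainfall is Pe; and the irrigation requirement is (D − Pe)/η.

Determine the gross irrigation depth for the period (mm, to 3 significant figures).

201 mm

ET₀ = 0.29 × (0.46 × 26.2 + 8.13) = 0.29 × 20.182 = 5.8528 mm/d
ETc = Kc × ET₀ = 0.97 × 5.8528 = 5.6772 mm/d
Crop demand D = ETc × 30 d = 5.6772 × 30 = 170.316 mm
Pe = 0.60 × 19.6 = 11.760 mm
D − Pe = 170.316 − 11.760 = 158.556 mm
Gross irrigation = 158.556 / 0.79 = 200.704 mm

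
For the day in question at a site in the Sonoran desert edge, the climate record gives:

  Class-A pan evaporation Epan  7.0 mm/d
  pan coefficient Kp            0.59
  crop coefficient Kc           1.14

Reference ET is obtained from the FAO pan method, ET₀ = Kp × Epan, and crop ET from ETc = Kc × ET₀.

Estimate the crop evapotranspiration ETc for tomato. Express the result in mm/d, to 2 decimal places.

ET₀ = 0.59 × 7.0 = 4.1300 mm/d
ETc = Kc × ET₀ = 1.14 × 4.1300 = 4.7082 mm/d

4.71 mm/d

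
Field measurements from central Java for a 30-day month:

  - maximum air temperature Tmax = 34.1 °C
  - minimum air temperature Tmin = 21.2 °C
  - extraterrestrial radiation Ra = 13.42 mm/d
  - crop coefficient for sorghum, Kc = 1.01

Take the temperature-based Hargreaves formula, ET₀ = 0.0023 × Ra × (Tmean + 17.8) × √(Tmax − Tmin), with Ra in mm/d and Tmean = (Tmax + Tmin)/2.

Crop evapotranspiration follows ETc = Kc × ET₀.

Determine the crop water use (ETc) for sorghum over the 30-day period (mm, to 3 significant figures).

153 mm

Tmean = (34.1 + 21.2)/2 = 27.65 °C
ET₀ = 0.0023 × 13.42 × (27.65 + 17.8) × √12.9 = 0.0023 × 13.42 × 45.45 × 3.5917 = 5.0387 mm/d
ETc = Kc × ET₀ = 1.01 × 5.0387 = 5.0891 mm/d
Over 30 days: 5.0891 × 30 = 152.673 mm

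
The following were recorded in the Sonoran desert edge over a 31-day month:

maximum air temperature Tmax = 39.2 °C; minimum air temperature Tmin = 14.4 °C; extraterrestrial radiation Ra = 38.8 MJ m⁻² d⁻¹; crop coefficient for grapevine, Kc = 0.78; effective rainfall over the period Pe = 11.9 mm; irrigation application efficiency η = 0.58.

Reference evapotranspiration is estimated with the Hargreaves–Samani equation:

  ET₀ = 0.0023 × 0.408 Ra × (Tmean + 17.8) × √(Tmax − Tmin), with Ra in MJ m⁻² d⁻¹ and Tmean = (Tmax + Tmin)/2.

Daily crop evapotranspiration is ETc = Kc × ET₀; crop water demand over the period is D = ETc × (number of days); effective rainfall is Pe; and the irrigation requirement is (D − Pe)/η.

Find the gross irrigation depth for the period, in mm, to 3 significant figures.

317 mm

Tmean = (39.2 + 14.4)/2 = 26.80 °C
0.408 Ra = 0.408 × 38.8 = 15.8304 mm/d equivalent
ET₀ = 0.0023 × 15.8304 × (26.80 + 17.8) × √24.8 = 0.0023 × 15.8304 × 44.60 × 4.9800 = 8.0869 mm/d
ETc = Kc × ET₀ = 0.78 × 8.0869 = 6.3078 mm/d
Crop demand D = ETc × 31 d = 6.3078 × 31 = 195.542 mm
D − Pe = 195.542 − 11.9 = 183.642 mm
Gross irrigation = 183.642 / 0.58 = 316.624 mm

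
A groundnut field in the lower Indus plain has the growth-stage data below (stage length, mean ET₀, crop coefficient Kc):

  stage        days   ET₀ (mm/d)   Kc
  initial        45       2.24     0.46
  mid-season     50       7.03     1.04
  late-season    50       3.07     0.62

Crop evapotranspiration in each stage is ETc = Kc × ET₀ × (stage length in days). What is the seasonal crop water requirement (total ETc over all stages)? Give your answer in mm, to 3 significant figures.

initial: 0.46 × 2.24 × 45 = 46.37 mm
mid-season: 1.04 × 7.03 × 50 = 365.56 mm
late-season: 0.62 × 3.07 × 50 = 95.17 mm
Seasonal total = 507.10 mm

507 mm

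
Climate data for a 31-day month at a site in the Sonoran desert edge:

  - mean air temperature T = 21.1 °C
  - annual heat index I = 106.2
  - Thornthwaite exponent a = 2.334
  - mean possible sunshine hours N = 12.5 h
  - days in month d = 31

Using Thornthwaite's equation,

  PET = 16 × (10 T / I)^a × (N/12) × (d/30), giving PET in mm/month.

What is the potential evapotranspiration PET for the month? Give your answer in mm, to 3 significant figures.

85.5 mm

10T/I = 10 × 21.1 / 106.2 = 1.9868
(10T/I)^a = 1.9868^2.334 = 4.9647
Uncorrected PET = 16 × 4.9647 = 79.435 mm
Correction = (N/12)(d/30) = (12.5/12)(31/30) = 1.0764
PET = 79.435 × 1.0764 = 85.504 mm/month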